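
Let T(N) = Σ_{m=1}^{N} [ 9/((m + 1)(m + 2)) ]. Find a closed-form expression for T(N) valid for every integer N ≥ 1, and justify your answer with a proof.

T(N) = 9N/(2(N + 2))

We claim T(N) = 9N/(2(N + 2)) for all N ≥ 1.
For the base case N = 1: T(1) = 3/2, and the closed form gives 3/2. They agree.
Inductive step: suppose the statement holds for some m ≥ 1, so T(m) = 9m/(2(m + 2)).
Then T(m+1) = T(m) + (9/((m + 2)(m + 3))) = (9m/(2(m + 2))) + (9/((m + 2)(m + 3))).
Simplifying, T(m+1) = 9(m + 1)/(2(m + 3)) = 9(m+1)/(2((m+1) + 2)),
which is the closed form with N = m+1.
By induction, the statement is established for all N ≥ 1.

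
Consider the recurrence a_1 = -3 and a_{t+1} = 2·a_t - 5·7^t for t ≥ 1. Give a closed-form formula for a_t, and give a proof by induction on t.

Computing the first terms: a_1 = -3, a_2 = -41, a_3 = -327. This suggests a_t = 2^(t + 1) - 7^t.
When t = 1: the formula gives -3 = -3 = a_1.
Suppose the result is true for t = r, so a_r = 2^(r + 1) - 7^r.
Then a_{r+1} = 2·a_r - 5·7^r = 2·(2^(r + 1) - 7^r) - 5·7^r = 2^(r + 2) - 7^(r + 1) = 2^((r+1) + 1) - 7^(r+1),
which is the claimed formula at t = r+1.
Hence, by induction on t, the claim holds for every t ≥ 1.

a_t = 2^(t + 1) - 7^t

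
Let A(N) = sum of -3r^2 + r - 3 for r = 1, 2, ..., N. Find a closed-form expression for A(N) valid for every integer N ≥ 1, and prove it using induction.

We claim A(N) = -N(N^2 + N + 3) for all N ≥ 1.
Base case (N = 1): A(1) = -5, and the closed form gives -5. They agree.
For the inductive step, assume it holds for an arbitrary r ≥ 1, so A(r) = r(-r^2 - r - 3).
Then A(r+1) = A(r) + (r - 3(r + 1)^2 - 2) = (r(-r^2 - r - 3)) + (r - 3(r + 1)^2 - 2).
Simplifying, A(r+1) = -(r + 1)(r^2 + 3r + 5) = -(r+1)((r+1)^2 + (r+1) + 3),
which is the closed form with N = r+1.
This completes the induction.

A(N) = -N(N^2 + N + 3)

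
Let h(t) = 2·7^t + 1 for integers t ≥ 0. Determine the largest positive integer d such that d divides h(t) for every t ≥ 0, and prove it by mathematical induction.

d = 3

Computing the first values: h(0) = 3 and h(1) = 15; gcd(3, 15) = 3, so d ≤ 3.
We prove 3 | 2·7^t + 1 for all t ≥ 0 by induction on t.
For the base case t = 0: h(0) = 3 = 3·(1), so 3 | h(0).
For the inductive step, assume it holds for an arbitrary k ≥ 0, i.e. 3 | h(k). Then
h(k+1) = 2·7^(k+1) + 1 = 7·(2·7^k + 1) - 6 = 7·h(k) - 6. The first term is divisible by 3 by the inductive hypothesis, and -6 is divisible by 3. Hence 3 | h(k+1).
By the principle of mathematical induction, the result holds for all t ≥ 0.
Therefore the largest such d is 3.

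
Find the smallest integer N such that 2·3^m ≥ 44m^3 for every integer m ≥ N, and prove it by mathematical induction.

At m = 8: 13122 < 22528, so the inequality fails and N ≥ 9. We prove 2·3^m ≥ 44m^3 for all m ≥ 9.
Base case (m = 9): 2·3^m = 39366 and 44m^3 = 32076, so 39366 ≥ 32076.
For the inductive step, assume it holds for an arbitrary p ≥ 9, so 2·3^p ≥ 44p^3.
Then 2·3^(p + 1) = 3·(2·3^p) ≥ 3·(44p^3).
Also, for p ≥ 9 we have 3·(44p^3) ≥ 44(p+1)^3, since 3 ≥ (1 + 1/p)^3 for all p ≥ 9.
Combining, 2·3^(p + 1) ≥ 44(p+1)^3.
This completes the induction.
Hence the smallest such N is 9.

N = 9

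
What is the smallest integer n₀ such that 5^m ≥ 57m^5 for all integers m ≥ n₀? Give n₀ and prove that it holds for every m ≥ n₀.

At m = 9: 1953125 < 3365793, so the inequality fails and n₀ ≥ 10. We prove 5^m ≥ 57m^5 for all m ≥ 10.
For the base case m = 10: 5^m = 9765625 and 57m^5 = 5700000, so 9765625 ≥ 5700000.
Inductive step: suppose the statement holds for some k ≥ 10, so 5^k ≥ 57k^5.
Then 5^(k + 1) = 5·(5^k) ≥ 5·(57k^5).
Also, for k ≥ 10 we have 5·(57k^5) ≥ 57(k+1)^5, since 5 ≥ (1 + 1/k)^5 for all k ≥ 10.
Combining, 5^(k + 1) ≥ 57(k+1)^5.
Hence, by induction on m, the claim holds for every m ≥ 10.
Hence the smallest such n₀ is 10.

n₀ = 10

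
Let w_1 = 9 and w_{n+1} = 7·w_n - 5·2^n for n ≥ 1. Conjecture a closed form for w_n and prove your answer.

w_n = 2^n + 7^n

Computing the first terms: w_1 = 9, w_2 = 53, w_3 = 351. This suggests w_n = 2^n + 7^n.
For the base case n = 1: the formula gives 9 = 9 = w_1.
Inductive step: suppose the statement holds for some i ≥ 1, so w_i = 2^i + 7^i.
Then w_{i+1} = 7·w_i - 5·2^i = 7·(2^i + 7^i) - 5·2^i = 2^(i + 1) + 7^(i + 1),
which is the claimed formula at n = i+1.
By induction, the statement is established for all n ≥ 1.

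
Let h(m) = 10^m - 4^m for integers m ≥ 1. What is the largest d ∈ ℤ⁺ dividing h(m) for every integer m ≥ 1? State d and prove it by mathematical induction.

d = 6

Computing the first values: h(1) = 6 and h(2) = 84; gcd(6, 84) = 6, so d ≤ 6.
We prove 6 | 10^m - 4^m for all m ≥ 1 by induction on m.
Base case (m = 1): h(1) = 6 = 6·(1), so 6 | h(1).
Inductive step: assume the claim holds for m = p, i.e. 6 | h(p). Then
10^{p+1} − 4^{p+1} = 10·10^p − 4·4^p = 10·(10^p − 4^p) + (6)·4^p. The first term is divisible by 6 by the inductive hypothesis, and the second term (6)·4^p is divisible by 6 since 6 | 6. Hence 6 | h(p+1).
By the principle of mathematical induction, the result holds for all m ≥ 1.
Therefore the largest such d is 6.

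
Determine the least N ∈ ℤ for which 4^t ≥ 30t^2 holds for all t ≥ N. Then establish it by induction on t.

N = 5

At t = 4: 256 < 480, so the inequality fails and N ≥ 5. We prove 4^t ≥ 30t^2 for all t ≥ 5.
Base step (t = 5): 4^t = 1024 and 30t^2 = 750, so 1024 ≥ 750.
Inductive step: suppose the statement holds for some r ≥ 5, so 4^r ≥ 30r^2.
Then 4^(r + 1) = 4·(4^r) ≥ 4·(30r^2).
Also, for r ≥ 5 we have 4·(30r^2) ≥ 30(r+1)^2, since 4 ≥ (1 + 1/r)^2 for all r ≥ 5.
Combining, 4^(r + 1) ≥ 30(r+1)^2.
By induction, the statement is established for all t ≥ 5.
Hence the smallest such N is 5.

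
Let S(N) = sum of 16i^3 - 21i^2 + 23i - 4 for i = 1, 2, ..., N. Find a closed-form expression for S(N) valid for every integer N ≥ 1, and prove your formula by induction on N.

S(N) = N(4N^3 + N^2 + 5N + 4)

We claim S(N) = N(4N^3 + N^2 + 5N + 4) for all N ≥ 1.
For the base case N = 1: S(1) = 14, and the closed form gives 14. They agree.
Inductive step: suppose the statement holds for some i ≥ 1, so S(i) = i(4i^3 + i^2 + 5i + 4).
Then S(i+1) = S(i) + (16i^3 + 27i^2 + 29i + 14) = (i(4i^3 + i^2 + 5i + 4)) + (16i^3 + 27i^2 + 29i + 14).
Simplifying, S(i+1) = (i + 1)(4i^3 + 13i^2 + 19i + 14) = (i+1)(4(i+1)^3 + (i+1)^2 + 5(i+1) + 4),
which is the closed form with N = i+1.
By induction, the statement is established for all N ≥ 1.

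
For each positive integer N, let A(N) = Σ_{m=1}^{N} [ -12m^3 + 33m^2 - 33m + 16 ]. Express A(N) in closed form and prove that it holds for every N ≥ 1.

A(N) = -N(3N - 5)(N^2 + 1)

We claim A(N) = -N(3N - 5)(N^2 + 1) for all N ≥ 1.
When N = 1: A(1) = 4, and the closed form gives 4. They agree.
For the inductive step, assume it holds for an arbitrary m ≥ 1, so A(m) = m(-3m^3 + 5m^2 - 3m + 5).
Then A(m+1) = A(m) + (-12m^3 - 3m^2 - 3m + 4) = (m(-3m^3 + 5m^2 - 3m + 5)) + (-12m^3 - 3m^2 - 3m + 4).
Simplifying, A(m+1) = -(m + 1)(3m - 2)(m^2 + 2m + 2) = -(m+1)(3(m+1) - 5)((m+1)^2 + 1),
which is the closed form with N = m+1.
This completes the induction.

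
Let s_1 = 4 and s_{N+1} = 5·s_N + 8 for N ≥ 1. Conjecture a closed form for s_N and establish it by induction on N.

s_N = 6·5^(N - 1) - 2

Computing the first terms: s_1 = 4, s_2 = 28, s_3 = 148. This suggests s_N = 6·5^(N - 1) - 2.
Base case (N = 1): the formula gives 4 = 4 = s_1.
Suppose the result is true for N = m, so s_m = 6·5^(m - 1) - 2.
Then s_{m+1} = 5·s_m + 8 = 5·(6·5^(m - 1) - 2) + 8 = 6·5^m - 2 = 6·5^((m+1) - 1) - 2,
which is the claimed formula at N = m+1.
This completes the induction.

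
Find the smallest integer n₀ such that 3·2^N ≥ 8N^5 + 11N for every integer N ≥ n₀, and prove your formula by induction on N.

n₀ = 25

At N = 24: 50331648 < 63701256, so the inequality fails and n₀ ≥ 25. We prove 3·2^N ≥ 8N^5 + 11N for all N ≥ 25.
When N = 25: 3·2^N = 100663296 and 8N^5 + 11N = 78125275, so 100663296 ≥ 78125275.
Inductive step: assume the claim holds for N = r, so 3·2^r ≥ 8r^5 + 11r.
Then 3·2^(r + 1) = 2·(3·2^r) ≥ 2·(8r^5 + 11r).
Also, for r ≥ 25 we have 2·(8r^5 + 11r) ≥ 8(r+1)^5 + 11(r+1), since 2·(8r^5 + 11r) − (8(r+1)^5 + 11(r+1)) = 8r^5 - 40r^4 - 80r^3 - 80r^2 - 29r - 19, which is nonnegative for all r ≥ 25.
Combining, 3·2^(r + 1) ≥ 8(r+1)^5 + 11(r+1).
By the principle of mathematical induction, the result holds for all N ≥ 25.
Hence the smallest such n₀ is 25.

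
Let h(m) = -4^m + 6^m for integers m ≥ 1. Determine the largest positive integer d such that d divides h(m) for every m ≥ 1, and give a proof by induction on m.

d = 2

Computing the first values: h(1) = 2 and h(2) = 20; gcd(2, 20) = 2, so d ≤ 2.
We prove 2 | -4^m + 6^m for all m ≥ 1 by induction on m.
Base step (m = 1): h(1) = 2 = 2·(1), so 2 | h(1).
For the inductive step, assume it holds for an arbitrary j ≥ 1, i.e. 2 | h(j). Then
6^{j+1} − 4^{j+1} = 6·6^j − 4·4^j = 6·(6^j − 4^j) + (2)·4^j. The first term is divisible by 2 by the inductive hypothesis, and the second term (2)·4^j is divisible by 2 since 2 | 2. Hence 2 | h(j+1).
This completes the induction.
Therefore the largest such d is 2.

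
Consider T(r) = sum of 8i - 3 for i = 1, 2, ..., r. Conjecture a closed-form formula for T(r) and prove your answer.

We claim T(r) = r(4r + 1) for all r ≥ 1.
Base step (r = 1): T(1) = 5, and the closed form gives 5. They agree.
Suppose the result is true for r = i, so T(i) = i(4i + 1).
Then T(i+1) = T(i) + (8i + 5) = (i(4i + 1)) + (8i + 5).
Simplifying, T(i+1) = (i + 1)(4i + 5) = (i+1)(4(i+1) + 1),
which is the closed form with r = i+1.
This completes the induction.

T(r) = r(4r + 1)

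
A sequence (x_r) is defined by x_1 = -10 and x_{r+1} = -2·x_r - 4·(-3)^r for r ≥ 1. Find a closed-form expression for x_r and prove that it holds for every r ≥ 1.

x_r = -(-2)^r + 4(-3)^r

Computing the first terms: x_1 = -10, x_2 = 32, x_3 = -100. This suggests x_r = -(-2)^r + 4(-3)^r.
Base step (r = 1): the formula gives -10 = -10 = x_1.
Inductive step: assume the claim holds for r = k, so x_k = -(-2)^k + 4(-3)^k.
Then x_{k+1} = -2·x_k - 4·(-3)^k = -2·(-(-2)^k + 4(-3)^k) - 4·(-3)^k = -(-2)^(k + 1) + 4(-3)^(k + 1),
which is the claimed formula at r = k+1.
By induction, the statement is established for all r ≥ 1.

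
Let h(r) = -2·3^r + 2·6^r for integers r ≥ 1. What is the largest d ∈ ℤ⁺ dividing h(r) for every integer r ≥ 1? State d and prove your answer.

d = 6

Computing the first values: h(1) = 6 and h(2) = 54; gcd(6, 54) = 6, so d ≤ 6.
We prove 6 | -2·3^r + 2·6^r for all r ≥ 1 by induction on r.
Base case (r = 1): h(1) = 6 = 6·(1), so 6 | h(1).
Inductive step: suppose the statement holds for some p ≥ 1, i.e. 6 | h(p). Then
h(p+1) − 6·h(p) = (-2·3^(p+1) + 2·6^(p+1)) − 6·(-2·3^p + 2·6^p) = (-2)·3^p·(3 − 6) = (6)·3^p. Since 6 | h(p) by the inductive hypothesis, 6 | 6·h(p); and 6 | 6 since 6 = 6·1. Therefore 6 | h(p+1).
By induction, the statement is established for all r ≥ 1.
Therefore the largest such d is 6.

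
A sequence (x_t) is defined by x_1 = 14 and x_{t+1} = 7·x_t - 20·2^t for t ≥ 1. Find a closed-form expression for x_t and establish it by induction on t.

x_t = 2^(t + 2) + 6·7^(t - 1)

Computing the first terms: x_1 = 14, x_2 = 58, x_3 = 326. This suggests x_t = 2^(t + 2) + 6·7^(t - 1).
When t = 1: the formula gives 14 = 14 = x_1.
For the inductive step, assume it holds for an arbitrary i ≥ 1, so x_i = 2^(i + 2) + 6·7^(i - 1).
Then x_{i+1} = 7·x_i - 20·2^i = 7·(2^(i + 2) + 6·7^(i - 1)) - 20·2^i = 2^(i + 3) + 6·7^i = 2^((i+1) + 2) + 6·7^((i+1) - 1),
which is the claimed formula at t = i+1.
Hence, by induction on t, the claim holds for every t ≥ 1.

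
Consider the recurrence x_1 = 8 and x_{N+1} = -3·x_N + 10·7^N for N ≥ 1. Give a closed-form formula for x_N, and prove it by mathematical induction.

Computing the first terms: x_1 = 8, x_2 = 46, x_3 = 352. This suggests x_N = (-3)^(N - 1) + 7^N.
Base step (N = 1): the formula gives 8 = 8 = x_1.
Suppose the result is true for N = p, so x_p = (-3)^(p - 1) + 7^p.
Then x_{p+1} = -3·x_p + 10·7^p = -3·((-3)^(p - 1) + 7^p) + 10·7^p = (-3)^p + 7^(p + 1) = (-3)^((p+1) - 1) + 7^(p+1),
which is the claimed formula at N = p+1.
By induction, the statement is established for all N ≥ 1.

x_N = (-3)^(N - 1) + 7^N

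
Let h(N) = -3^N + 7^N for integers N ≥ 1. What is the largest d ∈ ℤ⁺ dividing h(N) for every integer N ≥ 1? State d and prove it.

Computing the first values: h(1) = 4 and h(2) = 40; gcd(4, 40) = 4, so d ≤ 4.
We prove 4 | -3^N + 7^N for all N ≥ 1 by induction on N.
Base case (N = 1): h(1) = 4 = 4·(1), so 4 | h(1).
Suppose the result is true for N = j, i.e. 4 | h(j). Then
7^{j+1} − 3^{j+1} = 7·7^j − 3·3^j = 7·(7^j − 3^j) + (4)·3^j. The first term is divisible by 4 by the inductive hypothesis, and the second term (4)·3^j is divisible by 4 since 4 | 4. Hence 4 | h(j+1).
Hence, by induction on N, the claim holds for every N ≥ 1.
Therefore the largest such d is 4.

d = 4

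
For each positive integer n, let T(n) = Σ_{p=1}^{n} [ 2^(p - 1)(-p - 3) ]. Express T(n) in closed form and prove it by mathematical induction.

T(n) = -2^n(n + 2) + 2

We claim T(n) = -2^n(n + 2) + 2 for all n ≥ 1.
For the base case n = 1: T(1) = -4, and the closed form gives -4. They agree.
Suppose the result is true for n = p, so T(p) = -2^p(p + 2) + 2.
Then T(p+1) = T(p) + (2^p(-p - 4)) = (-2^p(p + 2) + 2) + (2^p(-p - 4)).
Simplifying, T(p+1) = -2·2^p·p - 6·2^p + 2 = -2^(p+1)((p+1) + 2) + 2,
which is the closed form with n = p+1.
By induction, the statement is established for all n ≥ 1.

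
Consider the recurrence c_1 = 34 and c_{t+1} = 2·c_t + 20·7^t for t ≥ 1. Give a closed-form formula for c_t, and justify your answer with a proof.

c_t = 3·2^t + 4·7^t

Computing the first terms: c_1 = 34, c_2 = 208, c_3 = 1396. This suggests c_t = 3·2^t + 4·7^t.
Base step (t = 1): the formula gives 34 = 34 = c_1.
Inductive step: assume the claim holds for t = r, so c_r = 3·2^r + 4·7^r.
Then c_{r+1} = 2·c_r + 20·7^r = 2·(3·2^r + 4·7^r) + 20·7^r = 3·2^(r + 1) + 4·7^(r + 1),
which is the claimed formula at t = r+1.
Hence, by induction on t, the claim holds for every t ≥ 1.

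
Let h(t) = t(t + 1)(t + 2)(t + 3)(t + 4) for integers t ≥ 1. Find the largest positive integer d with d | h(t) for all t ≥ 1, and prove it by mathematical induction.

Computing the first values: h(1) = 120 and h(2) = 720; gcd(120, 720) = 120, so d ≤ 120.
We prove 120 | t(t + 1)(t + 2)(t + 3)(t + 4) for all t ≥ 1 by induction on t.
For the base case t = 1: h(1) = 120 = 120·(1), so 120 | h(1).
Suppose the result is true for t = j, i.e. 120 | h(j). Then
h(j+1) − h(j) = (j+1)·(j+2)·(j+3)·(j+4)·(j+5) − j·(j+1)·(j+2)·(j+3)·(j+4) = (j+1)·(j+2)·(j+3)·(j+4)·[(j+5) − j] = 5·(j+1)·(j+2)·(j+3)·(j+4). The product of 4 consecutive integers is divisible by (4)! = 24, so h(j+1) − h(j) is divisible by 5·24 = 120. By the inductive hypothesis 120 | h(j), hence 120 | h(j+1).
By induction, the statement is established for all t ≥ 1.
Therefore the largest such d is 120.

d = 120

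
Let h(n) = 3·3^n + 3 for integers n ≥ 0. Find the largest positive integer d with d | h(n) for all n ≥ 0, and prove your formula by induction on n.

d = 6

Computing the first values: h(0) = 6 and h(1) = 12; gcd(6, 12) = 6, so d ≤ 6.
We prove 6 | 3·3^n + 3 for all n ≥ 0 by induction on n.
Base case (n = 0): h(0) = 6 = 6·(1), so 6 | h(0).
For the inductive step, assume it holds for an arbitrary j ≥ 0, i.e. 6 | h(j). Then
h(j+1) = 3·3^(j+1) + 3 = 3·(3·3^j + 3) - 6 = 3·h(j) - 6. The first term is divisible by 6 by the inductive hypothesis, and -6 is divisible by 6. Hence 6 | h(j+1).
By the principle of mathematical induction, the result holds for all n ≥ 0.
Therefore the largest such d is 6.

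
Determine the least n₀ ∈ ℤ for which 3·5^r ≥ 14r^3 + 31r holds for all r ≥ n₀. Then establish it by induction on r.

n₀ = 4

At r = 3: 375 < 471, so the inequality fails and n₀ ≥ 4. We prove 3·5^r ≥ 14r^3 + 31r for all r ≥ 4.
When r = 4: 3·5^r = 1875 and 14r^3 + 31r = 1020, so 1875 ≥ 1020.
Inductive step: assume the claim holds for r = m, so 3·5^m ≥ 14m^3 + 31m.
Then 3·5^(m + 1) = 5·(3·5^m) ≥ 5·(14m^3 + 31m).
Also, for m ≥ 4 we have 5·(14m^3 + 31m) ≥ 14(m+1)^3 + 31(m+1), since 5·(14m^3 + 31m) − (14(m+1)^3 + 31(m+1)) = 56m^3 - 42m^2 + 82m - 45, which is nonnegative for all m ≥ 4.
Combining, 3·5^(m + 1) ≥ 14(m+1)^3 + 31(m+1).
By the principle of mathematical induction, the result holds for all r ≥ 4.
Hence the smallest such n₀ is 4.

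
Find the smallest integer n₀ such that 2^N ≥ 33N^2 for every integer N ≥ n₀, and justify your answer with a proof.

n₀ = 13

At N = 12: 4096 < 4752, so the inequality fails and n₀ ≥ 13. We prove 2^N ≥ 33N^2 for all N ≥ 13.
For the base case N = 13: 2^N = 8192 and 33N^2 = 5577, so 8192 ≥ 5577.
For the inductive step, assume it holds for an arbitrary m ≥ 13, so 2^m ≥ 33m^2.
Then 2^(m + 1) = 2·(2^m) ≥ 2·(33m^2).
Also, for m ≥ 13 we have 2·(33m^2) ≥ 33(m+1)^2, since 2 ≥ (1 + 1/m)^2 for all m ≥ 13.
Combining, 2^(m + 1) ≥ 33(m+1)^2.
By the principle of mathematical induction, the result holds for all N ≥ 13.
Hence the smallest such n₀ is 13.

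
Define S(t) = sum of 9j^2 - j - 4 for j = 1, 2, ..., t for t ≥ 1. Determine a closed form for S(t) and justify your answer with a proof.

We claim S(t) = t(3t^2 + 4t - 3) for all t ≥ 1.
For the base case t = 1: S(1) = 4, and the closed form gives 4. They agree.
Suppose the result is true for t = j, so S(j) = j(3j^2 + 4j - 3).
Then S(j+1) = S(j) + (-j + 9(j + 1)^2 - 5) = (j(3j^2 + 4j - 3)) + (-j + 9(j + 1)^2 - 5).
Simplifying, S(j+1) = (j + 1)(3j^2 + 10j + 4) = (j+1)(3(j+1)^2 + 4(j+1) - 3),
which is the closed form with t = j+1.
By induction, the statement is established for all t ≥ 1.

S(t) = t(3t^2 + 4t - 3)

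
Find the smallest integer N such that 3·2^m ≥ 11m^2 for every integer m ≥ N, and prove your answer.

At m = 7: 384 < 539, so the inequality fails and N ≥ 8. We prove 3·2^m ≥ 11m^2 for all m ≥ 8.
Base step (m = 8): 3·2^m = 768 and 11m^2 = 704, so 768 ≥ 704.
Suppose the result is true for m = p, so 3·2^p ≥ 11p^2.
Then 3·2^(p + 1) = 2·(3·2^p) ≥ 2·(11p^2).
Also, for p ≥ 8 we have 2·(11p^2) ≥ 11(p+1)^2, since 2 ≥ (1 + 1/p)^2 for all p ≥ 8.
Combining, 3·2^(p + 1) ≥ 11(p+1)^2.
This completes the induction.
Hence the smallest such N is 8.

N = 8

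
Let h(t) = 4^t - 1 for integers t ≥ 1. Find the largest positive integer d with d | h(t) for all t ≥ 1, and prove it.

Computing the first values: h(1) = 3 and h(2) = 15; gcd(3, 15) = 3, so d ≤ 3.
We prove 3 | 4^t - 1 for all t ≥ 1 by induction on t.
When t = 1: h(1) = 3 = 3·(1), so 3 | h(1).
Inductive step: suppose the statement holds for some j ≥ 1, i.e. 3 | h(j). Then
4^{j+1} − 1^{j+1} = 4·4^j − 1·1^j = 4·(4^j − 1^j) + (3)·1^j. The first term is divisible by 3 by the inductive hypothesis, and the second term (3)·1^j is divisible by 3 since 3 | 3. Hence 3 | h(j+1).
Hence, by induction on t, the claim holds for every t ≥ 1.
Therefore the largest such d is 3.

d = 3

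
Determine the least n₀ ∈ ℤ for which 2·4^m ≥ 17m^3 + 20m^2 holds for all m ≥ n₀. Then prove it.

n₀ = 6

At m = 5: 2048 < 2625, so the inequality fails and n₀ ≥ 6. We prove 2·4^m ≥ 17m^3 + 20m^2 for all m ≥ 6.
For the base case m = 6: 2·4^m = 8192 and 17m^3 + 20m^2 = 4392, so 8192 ≥ 4392.
Inductive step: assume the claim holds for m = r, so 2·4^r ≥ 17r^3 + 20r^2.
Then 2·4^(r + 1) = 4·(2·4^r) ≥ 4·(17r^3 + 20r^2).
Also, for r ≥ 6 we have 4·(17r^3 + 20r^2) ≥ 17(r+1)^3 + 20(r+1)^2, since 4·(17r^3 + 20r^2) − (17(r+1)^3 + 20(r+1)^2) = 51r^3 + 9r^2 - 91r - 37, which is nonnegative for all r ≥ 6.
Combining, 2·4^(r + 1) ≥ 17(r+1)^3 + 20(r+1)^2.
By induction, the statement is established for all m ≥ 6.
Hence the smallest such n₀ is 6.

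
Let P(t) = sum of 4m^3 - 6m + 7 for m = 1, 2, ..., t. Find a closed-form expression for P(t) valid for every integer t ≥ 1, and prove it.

P(t) = t(t^3 + 2t^2 - 2t + 4)

We claim P(t) = t(t^3 + 2t^2 - 2t + 4) for all t ≥ 1.
When t = 1: P(1) = 5, and the closed form gives 5. They agree.
Inductive step: suppose the statement holds for some m ≥ 1, so P(m) = m(m^3 + 2m^2 - 2m + 4).
Then P(m+1) = P(m) + (-6m + 4(m + 1)^3 + 1) = (m(m^3 + 2m^2 - 2m + 4)) + (-6m + 4(m + 1)^3 + 1).
Simplifying, P(m+1) = (m + 1)(m^3 + 5m^2 + 5m + 5) = (m+1)((m+1)^3 + 2(m+1)^2 - 2(m+1) + 4),
which is the closed form with t = m+1.
Hence, by induction on t, the claim holds for every t ≥ 1.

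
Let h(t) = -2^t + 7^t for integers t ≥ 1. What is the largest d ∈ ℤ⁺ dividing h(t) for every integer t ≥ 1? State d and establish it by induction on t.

Computing the first values: h(1) = 5 and h(2) = 45; gcd(5, 45) = 5, so d ≤ 5.
We prove 5 | -2^t + 7^t for all t ≥ 1 by induction on t.
Base case (t = 1): h(1) = 5 = 5·(1), so 5 | h(1).
Suppose the result is true for t = i, i.e. 5 | h(i). Then
7^{i+1} − 2^{i+1} = 7·7^i − 2·2^i = 7·(7^i − 2^i) + (5)·2^i. The first term is divisible by 5 by the inductive hypothesis, and the second term (5)·2^i is divisible by 5 since 5 | 5. Hence 5 | h(i+1).
This completes the induction.
Therefore the largest such d is 5.

d = 5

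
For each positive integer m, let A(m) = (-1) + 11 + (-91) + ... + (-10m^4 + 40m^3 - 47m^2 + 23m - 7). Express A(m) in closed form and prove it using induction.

We claim A(m) = -m(2m^4 - 5m^3 - m^2 + 2m + 3) for all m ≥ 1.
When m = 1: A(1) = -1, and the closed form gives -1. They agree.
Inductive step: assume the claim holds for m = j, so A(j) = j(-2j^4 + 5j^3 + j^2 - 2j - 3).
Then A(j+1) = A(j) + (-10j^4 + 13j^2 + 9j - 1) = (j(-2j^4 + 5j^3 + j^2 - 2j - 3)) + (-10j^4 + 13j^2 + 9j - 1).
Simplifying, A(j+1) = -(j + 1)(2j^4 + 3j^3 - 4j^2 - 7j + 1) = -(j+1)(2(j+1)^4 - 5(j+1)^3 - (j+1)^2 + 2(j+1) + 3),
which is the closed form with m = j+1.
This completes the induction.

A(m) = -m(2m^4 - 5m^3 - m^2 + 2m + 3)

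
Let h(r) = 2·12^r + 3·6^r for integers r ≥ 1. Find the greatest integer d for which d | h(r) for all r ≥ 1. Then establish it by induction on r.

d = 6

Computing the first values: h(1) = 42 and h(2) = 396; gcd(42, 396) = 6, so d ≤ 6.
We prove 6 | 2·12^r + 3·6^r for all r ≥ 1 by induction on r.
When r = 1: h(1) = 42 = 6·(7), so 6 | h(1).
Inductive step: assume the claim holds for r = p, i.e. 6 | h(p). Then
h(p+1) − 12·h(p) = (2·12^(p+1) + 3·6^(p+1)) − 12·(2·12^p + 3·6^p) = (3)·6^p·(6 − 12) = (-18)·6^p. Since 6 | h(p) by the inductive hypothesis, 6 | 12·h(p); and 6 | -18 since -18 = 6·-3. Therefore 6 | h(p+1).
By induction, the statement is established for all r ≥ 1.
Therefore the largest such d is 6.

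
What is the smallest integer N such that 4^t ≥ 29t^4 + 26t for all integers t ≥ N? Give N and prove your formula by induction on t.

At t = 8: 65536 < 118992, so the inequality fails and N ≥ 9. We prove 4^t ≥ 29t^4 + 26t for all t ≥ 9.
For the base case t = 9: 4^t = 262144 and 29t^4 + 26t = 190503, so 262144 ≥ 190503.
Inductive step: assume the claim holds for t = p, so 4^p ≥ 29p^4 + 26p.
Then 4^(p + 1) = 4·(4^p) ≥ 4·(29p^4 + 26p).
Also, for p ≥ 9 we have 4·(29p^4 + 26p) ≥ 29(p+1)^4 + 26(p+1), since 4·(29p^4 + 26p) − (29(p+1)^4 + 26(p+1)) = 87p^4 - 116p^3 - 174p^2 - 38p - 55, which is nonnegative for all p ≥ 9.
Combining, 4^(p + 1) ≥ 29(p+1)^4 + 26(p+1).
This completes the induction.
Hence the smallest such N is 9.

N = 9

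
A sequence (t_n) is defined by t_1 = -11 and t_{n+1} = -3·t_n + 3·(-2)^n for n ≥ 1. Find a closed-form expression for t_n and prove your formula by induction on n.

Computing the first terms: t_1 = -11, t_2 = 27, t_3 = -69. This suggests t_n = 3(-2)^n - 5(-3)^(n - 1).
For the base case n = 1: the formula gives -11 = -11 = t_1.
For the inductive step, assume it holds for an arbitrary m ≥ 1, so t_m = 3(-2)^m - 5(-3)^(m - 1).
Then t_{m+1} = -3·t_m + 3·(-2)^m = -3·(3(-2)^m - 5(-3)^(m - 1)) + 3·(-2)^m = 3(-2)^(m + 1) - 5(-3)^m = 3(-2)^(m+1) - 5(-3)^((m+1) - 1),
which is the claimed formula at n = m+1.
Hence, by induction on n, the claim holds for every n ≥ 1.

t_n = 3(-2)^n - 5(-3)^(n - 1)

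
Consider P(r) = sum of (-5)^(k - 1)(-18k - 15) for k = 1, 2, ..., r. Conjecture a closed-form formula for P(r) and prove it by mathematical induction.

P(r) = 3(-5)^r(r + 1) - 3

We claim P(r) = 3(-5)^r(r + 1) - 3 for all r ≥ 1.
When r = 1: P(1) = -33, and the closed form gives -33. They agree.
Inductive step: suppose the statement holds for some k ≥ 1, so P(k) = 3(-5)^k(k + 1) - 3.
Then P(k+1) = P(k) + ((-5)^k(-18k - 33)) = (3(-5)^k(k + 1) - 3) + ((-5)^k(-18k - 33)).
Simplifying, P(k+1) = -15(-5)^k·k - 30(-5)^k - 3 = 3(-5)^(k+1)((k+1) + 1) - 3,
which is the closed form with r = k+1.
By induction, the statement is established for all r ≥ 1.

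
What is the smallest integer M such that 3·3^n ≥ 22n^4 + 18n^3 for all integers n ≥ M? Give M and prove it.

M = 11

At n = 10: 177147 < 238000, so the inequality fails and M ≥ 11. We prove 3·3^n ≥ 22n^4 + 18n^3 for all n ≥ 11.
Base case (n = 11): 3·3^n = 531441 and 22n^4 + 18n^3 = 346060, so 531441 ≥ 346060.
For the inductive step, assume it holds for an arbitrary m ≥ 11, so 3·3^m ≥ 22m^4 + 18m^3.
Then 3·3^(m + 1) = 3·(3·3^m) ≥ 3·(22m^4 + 18m^3).
Also, for m ≥ 11 we have 3·(22m^4 + 18m^3) ≥ 22(m+1)^4 + 18(m+1)^3, since 3·(22m^4 + 18m^3) − (22(m+1)^4 + 18(m+1)^3) = 44m^4 - 52m^3 - 186m^2 - 142m - 40, which is nonnegative for all m ≥ 11.
Combining, 3·3^(m + 1) ≥ 22(m+1)^4 + 18(m+1)^3.
By induction, the statement is established for all n ≥ 11.
Hence the smallest such M is 11.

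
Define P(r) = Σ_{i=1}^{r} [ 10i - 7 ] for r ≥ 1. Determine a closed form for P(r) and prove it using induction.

We claim P(r) = r(5r - 2) for all r ≥ 1.
Base case (r = 1): P(1) = 3, and the closed form gives 3. They agree.
Suppose the result is true for r = i, so P(i) = i(5i - 2).
Then P(i+1) = P(i) + (10i + 3) = (i(5i - 2)) + (10i + 3).
Simplifying, P(i+1) = (i + 1)(5i + 3) = (i+1)(5(i+1) - 2),
which is the closed form with r = i+1.
Hence, by induction on r, the claim holds for every r ≥ 1.

P(r) = r(5r - 2)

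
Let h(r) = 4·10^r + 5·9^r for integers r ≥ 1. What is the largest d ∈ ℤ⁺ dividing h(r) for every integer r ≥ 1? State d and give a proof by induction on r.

Computing the first values: h(1) = 85 and h(2) = 805; gcd(85, 805) = 5, so d ≤ 5.
We prove 5 | 4·10^r + 5·9^r for all r ≥ 1 by induction on r.
When r = 1: h(1) = 85 = 5·(17), so 5 | h(1).
Inductive step: assume the claim holds for r = m, i.e. 5 | h(m). Then
h(m+1) − 10·h(m) = (4·10^(m+1) + 5·9^(m+1)) − 10·(4·10^m + 5·9^m) = (5)·9^m·(9 − 10) = (-5)·9^m. Since 5 | h(m) by the inductive hypothesis, 5 | 10·h(m); and 5 | -5 since -5 = 5·-1. Therefore 5 | h(m+1).
Hence, by induction on r, the claim holds for every r ≥ 1.
Therefore the largest such d is 5.

d = 5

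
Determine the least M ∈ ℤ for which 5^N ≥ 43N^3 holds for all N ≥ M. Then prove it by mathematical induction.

At N = 5: 3125 < 5375, so the inequality fails and M ≥ 6. We prove 5^N ≥ 43N^3 for all N ≥ 6.
Base step (N = 6): 5^N = 15625 and 43N^3 = 9288, so 15625 ≥ 9288.
Suppose the result is true for N = m, so 5^m ≥ 43m^3.
Then 5^(m + 1) = 5·(5^m) ≥ 5·(43m^3).
Also, for m ≥ 6 we have 5·(43m^3) ≥ 43(m+1)^3, since 5 ≥ (1 + 1/m)^3 for all m ≥ 6.
Combining, 5^(m + 1) ≥ 43(m+1)^3.
This completes the induction.
Hence the smallest such M is 6.

M = 6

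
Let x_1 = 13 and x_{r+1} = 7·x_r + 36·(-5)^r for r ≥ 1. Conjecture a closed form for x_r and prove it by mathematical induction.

Computing the first terms: x_1 = 13, x_2 = -89, x_3 = 277. This suggests x_r = -3(-5)^r - 2·7^(r - 1).
Base case (r = 1): the formula gives 13 = 13 = x_1.
For the inductive step, assume it holds for an arbitrary i ≥ 1, so x_i = -3(-5)^i - 2·7^(i - 1).
Then x_{i+1} = 7·x_i + 36·(-5)^i = 7·(-3(-5)^i - 2·7^(i - 1)) + 36·(-5)^i = -3(-5)^(i + 1) - 2·7^i = -3(-5)^(i+1) - 2·7^((i+1) - 1),
which is the claimed formula at r = i+1.
By the principle of mathematical induction, the result holds for all r ≥ 1.

x_r = -3(-5)^r - 2·7^(r - 1)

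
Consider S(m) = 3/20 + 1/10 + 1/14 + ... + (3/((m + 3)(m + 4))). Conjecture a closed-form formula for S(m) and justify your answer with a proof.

S(m) = 3m/(4(m + 4))

We claim S(m) = 3m/(4(m + 4)) for all m ≥ 1.
For the base case m = 1: S(1) = 3/20, and the closed form gives 3/20. They agree.
Inductive step: assume the claim holds for m = k, so S(k) = 3k/(4(k + 4)).
Then S(k+1) = S(k) + (3/((k + 4)(k + 5))) = (3k/(4(k + 4))) + (3/((k + 4)(k + 5))).
Simplifying, S(k+1) = 3(k + 1)/(4(k + 5)) = 3(k+1)/(4((k+1) + 4)),
which is the closed form with m = k+1.
By induction, the statement is established for all m ≥ 1.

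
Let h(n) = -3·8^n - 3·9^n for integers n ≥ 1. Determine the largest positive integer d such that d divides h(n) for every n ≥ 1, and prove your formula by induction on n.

d = 3

Computing the first values: h(1) = -51 and h(2) = -435; gcd(-51, -435) = 3, so d ≤ 3.
We prove 3 | -3·8^n - 3·9^n for all n ≥ 1 by induction on n.
When n = 1: h(1) = -51 = 3·(-17), so 3 | h(1).
Inductive step: assume the claim holds for n = m, i.e. 3 | h(m). Then
h(m+1) − 9·h(m) = (-3·8^(m+1) - 3·9^(m+1)) − 9·(-3·8^m - 3·9^m) = (-3)·8^m·(8 − 9) = (3)·8^m. Since 3 | h(m) by the inductive hypothesis, 3 | 9·h(m); and 3 | 3 since 3 = 3·1. Therefore 3 | h(m+1).
Hence, by induction on n, the claim holds for every n ≥ 1.
Therefore the largest such d is 3.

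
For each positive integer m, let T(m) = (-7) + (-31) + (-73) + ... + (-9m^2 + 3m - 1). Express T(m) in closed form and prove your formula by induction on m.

T(m) = -m(3m^2 + 3m + 1)

We claim T(m) = -m(3m^2 + 3m + 1) for all m ≥ 1.
For the base case m = 1: T(1) = -7, and the closed form gives -7. They agree.
Suppose the result is true for m = r, so T(r) = r(-3r^2 - 3r - 1).
Then T(r+1) = T(r) + (3r - 9(r + 1)^2 + 2) = (r(-3r^2 - 3r - 1)) + (3r - 9(r + 1)^2 + 2).
Simplifying, T(r+1) = -(r + 1)(3r^2 + 9r + 7) = -(r+1)(3(r+1)^2 + 3(r+1) + 1),
which is the closed form with m = r+1.
By induction, the statement is established for all m ≥ 1.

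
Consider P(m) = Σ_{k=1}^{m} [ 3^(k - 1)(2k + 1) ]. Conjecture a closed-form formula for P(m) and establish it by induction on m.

P(m) = 3^m·m

We claim P(m) = 3^m·m for all m ≥ 1.
For the base case m = 1: P(1) = 3, and the closed form gives 3. They agree.
For the inductive step, assume it holds for an arbitrary k ≥ 1, so P(k) = 3^k·k.
Then P(k+1) = P(k) + (3^k(2k + 3)) = (3^k·k) + (3^k(2k + 3)).
Simplifying, P(k+1) = 3^(k + 1)(k + 1) = 3^(k+1)·(k+1),
which is the closed form with m = k+1.
Hence, by induction on m, the claim holds for every m ≥ 1.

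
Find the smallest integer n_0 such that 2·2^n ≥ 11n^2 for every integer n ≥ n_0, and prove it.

At n = 8: 512 < 704, so the inequality fails and n_0 ≥ 9. We prove 2·2^n ≥ 11n^2 for all n ≥ 9.
For the base case n = 9: 2·2^n = 1024 and 11n^2 = 891, so 1024 ≥ 891.
Inductive step: assume the claim holds for n = r, so 2·2^r ≥ 11r^2.
Then 2·2^(r + 1) = 2·(2·2^r) ≥ 2·(11r^2).
Also, for r ≥ 9 we have 2·(11r^2) ≥ 11(r+1)^2, since 2 ≥ (1 + 1/r)^2 for all r ≥ 9.
Combining, 2·2^(r + 1) ≥ 11(r+1)^2.
This completes the induction.
Hence the smallest such n_0 is 9.

n_0 = 9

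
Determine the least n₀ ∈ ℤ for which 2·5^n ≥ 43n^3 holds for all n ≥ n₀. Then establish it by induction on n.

n₀ = 5

At n = 4: 1250 < 2752, so the inequality fails and n₀ ≥ 5. We prove 2·5^n ≥ 43n^3 for all n ≥ 5.
When n = 5: 2·5^n = 6250 and 43n^3 = 5375, so 6250 ≥ 5375.
Inductive step: suppose the statement holds for some r ≥ 5, so 2·5^r ≥ 43r^3.
Then 2·5^(r + 1) = 5·(2·5^r) ≥ 5·(43r^3).
Also, for r ≥ 5 we have 5·(43r^3) ≥ 43(r+1)^3, since 5 ≥ (1 + 1/r)^3 for all r ≥ 5.
Combining, 2·5^(r + 1) ≥ 43(r+1)^3.
By the principle of mathematical induction, the result holds for all n ≥ 5.
Hence the smallest such n₀ is 5.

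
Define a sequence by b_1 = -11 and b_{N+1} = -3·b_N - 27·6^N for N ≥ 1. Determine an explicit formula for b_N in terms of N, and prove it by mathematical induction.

Computing the first terms: b_1 = -11, b_2 = -129, b_3 = -585. This suggests b_N = 7(-3)^(N - 1) - 3·6^N.
For the base case N = 1: the formula gives -11 = -11 = b_1.
Inductive step: assume the claim holds for N = m, so b_m = 7(-3)^(m - 1) - 3·6^m.
Then b_{m+1} = -3·b_m - 27·6^m = -3·(7(-3)^(m - 1) - 3·6^m) - 27·6^m = 7(-3)^m - 3·6^(m + 1) = 7(-3)^((m+1) - 1) - 3·6^(m+1),
which is the claimed formula at N = m+1.
By induction, the statement is established for all N ≥ 1.

b_N = 7(-3)^(N - 1) - 3·6^N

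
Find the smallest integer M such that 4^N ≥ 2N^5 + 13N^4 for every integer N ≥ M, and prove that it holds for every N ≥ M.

At N = 8: 65536 < 118784, so the inequality fails and M ≥ 9. We prove 4^N ≥ 2N^5 + 13N^4 for all N ≥ 9.
When N = 9: 4^N = 262144 and 2N^5 + 13N^4 = 203391, so 262144 ≥ 203391.
Inductive step: assume the claim holds for N = p, so 4^p ≥ 2p^5 + 13p^4.
Then 4^(p + 1) = 4·(4^p) ≥ 4·(2p^5 + 13p^4).
Also, for p ≥ 9 we have 4·(2p^5 + 13p^4) ≥ 2(p+1)^5 + 13(p+1)^4, since 4·(2p^5 + 13p^4) − (2(p+1)^5 + 13(p+1)^4) = 6p^5 + 29p^4 - 72p^3 - 98p^2 - 62p - 15, which is nonnegative for all p ≥ 9.
Combining, 4^(p + 1) ≥ 2(p+1)^5 + 13(p+1)^4.
This completes the induction.
Hence the smallest such M is 9.

M = 9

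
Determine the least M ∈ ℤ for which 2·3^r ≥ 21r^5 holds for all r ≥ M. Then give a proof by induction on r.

M = 15

At r = 14: 9565938 < 11294304, so the inequality fails and M ≥ 15. We prove 2·3^r ≥ 21r^5 for all r ≥ 15.
When r = 15: 2·3^r = 28697814 and 21r^5 = 15946875, so 28697814 ≥ 15946875.
Inductive step: suppose the statement holds for some k ≥ 15, so 2·3^k ≥ 21k^5.
Then 2·3^(k + 1) = 3·(2·3^k) ≥ 3·(21k^5).
Also, for k ≥ 15 we have 3·(21k^5) ≥ 21(k+1)^5, since 3 ≥ (1 + 1/k)^5 for all k ≥ 15.
Combining, 2·3^(k + 1) ≥ 21(k+1)^5.
This completes the induction.
Hence the smallest such M is 15.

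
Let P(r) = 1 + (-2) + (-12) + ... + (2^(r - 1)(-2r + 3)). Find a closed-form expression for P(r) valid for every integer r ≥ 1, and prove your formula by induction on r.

P(r) = 2^r(-2r + 5) - 5

We claim P(r) = 2^r(-2r + 5) - 5 for all r ≥ 1.
When r = 1: P(1) = 1, and the closed form gives 1. They agree.
Inductive step: suppose the statement holds for some i ≥ 1, so P(i) = 2^i(-2i + 5) - 5.
Then P(i+1) = P(i) + (2^i(-2i + 1)) = (2^i(-2i + 5) - 5) + (2^i(-2i + 1)).
Simplifying, P(i+1) = -4·2^i·i + 6·2^i - 5 = 2^(i+1)(-2(i+1) + 5) - 5,
which is the closed form with r = i+1.
Hence, by induction on r, the claim holds for every r ≥ 1.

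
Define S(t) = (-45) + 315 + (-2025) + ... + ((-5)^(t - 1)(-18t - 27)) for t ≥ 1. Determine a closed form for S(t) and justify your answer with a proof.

S(t) = (-5)^t(3t + 5) - 5

We claim S(t) = (-5)^t(3t + 5) - 5 for all t ≥ 1.
Base case (t = 1): S(1) = -45, and the closed form gives -45. They agree.
Inductive step: assume the claim holds for t = j, so S(j) = (-5)^j(3j + 5) - 5.
Then S(j+1) = S(j) + ((-5)^j(-18j - 45)) = ((-5)^j(3j + 5) - 5) + ((-5)^j(-18j - 45)).
Simplifying, S(j+1) = -15(-5)^j·j - 40(-5)^j - 5 = (-5)^(j+1)(3(j+1) + 5) - 5,
which is the closed form with t = j+1.
This completes the induction.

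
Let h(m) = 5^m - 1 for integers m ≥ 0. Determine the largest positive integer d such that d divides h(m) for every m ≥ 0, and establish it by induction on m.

d = 4

Computing the first values: h(0) = 0 and h(1) = 4; gcd(0, 4) = 4, so d ≤ 4.
We prove 4 | 5^m - 1 for all m ≥ 0 by induction on m.
When m = 0: h(0) = 0 = 4·(0), so 4 | h(0).
Inductive step: suppose the statement holds for some r ≥ 0, i.e. 4 | h(r). Then
h(r+1) = 5^(r+1) - 1 = 5·(5^r - 1) + 4 = 5·h(r) + 4. The first term is divisible by 4 by the inductive hypothesis, and 4 is divisible by 4. Hence 4 | h(r+1).
Hence, by induction on m, the claim holds for every m ≥ 0.
Therefore the largest such d is 4.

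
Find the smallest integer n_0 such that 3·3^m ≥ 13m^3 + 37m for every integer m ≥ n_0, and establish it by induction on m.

At m = 6: 2187 < 3030, so the inequality fails and n_0 ≥ 7. We prove 3·3^m ≥ 13m^3 + 37m for all m ≥ 7.
When m = 7: 3·3^m = 6561 and 13m^3 + 37m = 4718, so 6561 ≥ 4718.
Inductive step: suppose the statement holds for some i ≥ 7, so 3·3^i ≥ 13i^3 + 37i.
Then 3·3^(i + 1) = 3·(3·3^i) ≥ 3·(13i^3 + 37i).
Also, for i ≥ 7 we have 3·(13i^3 + 37i) ≥ 13(i+1)^3 + 37(i+1), since 3·(13i^3 + 37i) − (13(i+1)^3 + 37(i+1)) = 26i^3 - 39i^2 + 35i - 50, which is nonnegative for all i ≥ 7.
Combining, 3·3^(i + 1) ≥ 13(i+1)^3 + 37(i+1).
This completes the induction.
Hence the smallest such n_0 is 7.

n_0 = 7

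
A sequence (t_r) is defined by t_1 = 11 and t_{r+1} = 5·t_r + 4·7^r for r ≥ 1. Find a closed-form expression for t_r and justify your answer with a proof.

Computing the first terms: t_1 = 11, t_2 = 83, t_3 = 611. This suggests t_r = -3·5^(r - 1) + 2·7^r.
Base step (r = 1): the formula gives 11 = 11 = t_1.
Inductive step: assume the claim holds for r = k, so t_k = -3·5^(k - 1) + 2·7^k.
Then t_{k+1} = 5·t_k + 4·7^k = 5·(-3·5^(k - 1) + 2·7^k) + 4·7^k = -3·5^k + 2·7^(k + 1) = -3·5^((k+1) - 1) + 2·7^(k+1),
which is the claimed formula at r = k+1.
By induction, the statement is established for all r ≥ 1.

t_r = -3·5^(r - 1) + 2·7^r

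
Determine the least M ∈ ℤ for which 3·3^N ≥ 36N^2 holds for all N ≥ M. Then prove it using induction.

M = 6

At N = 5: 729 < 900, so the inequality fails and M ≥ 6. We prove 3·3^N ≥ 36N^2 for all N ≥ 6.
For the base case N = 6: 3·3^N = 2187 and 36N^2 = 1296, so 2187 ≥ 1296.
Inductive step: suppose the statement holds for some p ≥ 6, so 3·3^p ≥ 36p^2.
Then 3·3^(p + 1) = 3·(3·3^p) ≥ 3·(36p^2).
Also, for p ≥ 6 we have 3·(36p^2) ≥ 36(p+1)^2, since 3 ≥ (1 + 1/p)^2 for all p ≥ 6.
Combining, 3·3^(p + 1) ≥ 36(p+1)^2.
This completes the induction.
Hence the smallest such M is 6.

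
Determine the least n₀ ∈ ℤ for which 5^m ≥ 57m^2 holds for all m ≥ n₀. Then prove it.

At m = 4: 625 < 912, so the inequality fails and n₀ ≥ 5. We prove 5^m ≥ 57m^2 for all m ≥ 5.
For the base case m = 5: 5^m = 3125 and 57m^2 = 1425, so 3125 ≥ 1425.
For the inductive step, assume it holds for an arbitrary r ≥ 5, so 5^r ≥ 57r^2.
Then 5^(r + 1) = 5·(5^r) ≥ 5·(57r^2).
Also, for r ≥ 5 we have 5·(57r^2) ≥ 57(r+1)^2, since 5 ≥ (1 + 1/r)^2 for all r ≥ 5.
Combining, 5^(r + 1) ≥ 57(r+1)^2.
This completes the induction.
Hence the smallest such n₀ is 5.

n₀ = 5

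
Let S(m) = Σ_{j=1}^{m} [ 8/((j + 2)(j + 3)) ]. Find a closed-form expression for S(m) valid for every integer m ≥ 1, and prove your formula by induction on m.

S(m) = 8m/(3(m + 3))

We claim S(m) = 8m/(3(m + 3)) for all m ≥ 1.
Base step (m = 1): S(1) = 2/3, and the closed form gives 2/3. They agree.
Inductive step: suppose the statement holds for some j ≥ 1, so S(j) = 8j/(3(j + 3)).
Then S(j+1) = S(j) + (8/((j + 3)(j + 4))) = (8j/(3(j + 3))) + (8/((j + 3)(j + 4))).
Simplifying, S(j+1) = 8(j + 1)/(3(j + 4)) = 8(j+1)/(3((j+1) + 3)),
which is the closed form with m = j+1.
By induction, the statement is established for all m ≥ 1.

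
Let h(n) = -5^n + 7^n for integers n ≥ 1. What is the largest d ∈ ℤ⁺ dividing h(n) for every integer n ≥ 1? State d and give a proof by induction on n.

Computing the first values: h(1) = 2 and h(2) = 24; gcd(2, 24) = 2, so d ≤ 2.
We prove 2 | -5^n + 7^n for all n ≥ 1 by induction on n.
For the base case n = 1: h(1) = 2 = 2·(1), so 2 | h(1).
Inductive step: assume the claim holds for n = i, i.e. 2 | h(i). Then
7^{i+1} − 5^{i+1} = 7·7^i − 5·5^i = 7·(7^i − 5^i) + (2)·5^i. The first term is divisible by 2 by the inductive hypothesis, and the second term (2)·5^i is divisible by 2 since 2 | 2. Hence 2 | h(i+1).
Hence, by induction on n, the claim holds for every n ≥ 1.
Therefore the largest such d is 2.

d = 2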